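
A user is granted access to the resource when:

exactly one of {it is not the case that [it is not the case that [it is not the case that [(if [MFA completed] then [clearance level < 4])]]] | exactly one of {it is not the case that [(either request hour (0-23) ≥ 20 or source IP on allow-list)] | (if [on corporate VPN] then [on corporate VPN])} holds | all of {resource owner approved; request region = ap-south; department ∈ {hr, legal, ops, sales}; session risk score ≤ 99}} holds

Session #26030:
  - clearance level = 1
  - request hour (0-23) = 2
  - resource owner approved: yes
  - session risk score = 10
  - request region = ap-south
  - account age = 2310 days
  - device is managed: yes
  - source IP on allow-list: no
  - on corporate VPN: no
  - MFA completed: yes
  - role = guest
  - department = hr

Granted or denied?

Atomic conditions:
  MFA completed: yes → true
  clearance level < 4: 1 < 4 is true
  request hour (0-23) ≥ 20: 2 ≥ 20 is false
  source IP on allow-list: no → false
  on corporate VPN: no → false
  resource owner approved: yes → true
  request region = ap-south: ap-south == ap-south is true
  department ∈ {hr, legal, ops, sales}: hr is in the set → true
  session risk score ≤ 99: 10 ≤ 99 is true
Combine:
[1.1.1.1] true → true = true
[1.1.1] NOT true = false
[1.1] NOT false = true
[1] NOT true = false
[2.1.1] false OR false = false
[2.1] NOT false = true
[2.2] false → false (antecedent false ⇒ implication holds) = true
[2] exactly-one(true, true) = false
[3] true AND true AND true AND true = true
[root] exactly-one(false, false, true) = true
Overall: true → granted

Granted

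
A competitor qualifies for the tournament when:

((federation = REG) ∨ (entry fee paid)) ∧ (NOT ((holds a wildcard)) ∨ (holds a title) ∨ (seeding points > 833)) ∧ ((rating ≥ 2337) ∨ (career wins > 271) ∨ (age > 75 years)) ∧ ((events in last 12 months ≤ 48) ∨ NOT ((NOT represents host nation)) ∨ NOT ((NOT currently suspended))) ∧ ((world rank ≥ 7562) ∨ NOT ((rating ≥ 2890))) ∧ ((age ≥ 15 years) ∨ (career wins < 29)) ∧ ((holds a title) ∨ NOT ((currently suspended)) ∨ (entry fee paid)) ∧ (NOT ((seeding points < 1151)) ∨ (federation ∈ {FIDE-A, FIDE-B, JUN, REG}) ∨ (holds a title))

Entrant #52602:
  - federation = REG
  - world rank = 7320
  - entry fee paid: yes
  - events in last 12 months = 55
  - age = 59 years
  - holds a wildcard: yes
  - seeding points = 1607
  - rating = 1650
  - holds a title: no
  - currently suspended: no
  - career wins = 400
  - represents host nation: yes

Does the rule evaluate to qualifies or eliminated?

Atomic conditions:
  federation = REG: REG == REG is true
  entry fee paid: yes → true
  holds a wildcard: yes → true
  holds a title: no → false
  seeding points > 833: 1607 > 833 is true
  rating ≥ 2337: 1650 ≥ 2337 is false
  career wins > 271: 400 > 271 is true
  age > 75 years: 59 > 75 is false
  events in last 12 months ≤ 48: 55 ≤ 48 is false
  NOT represents host nation: yes → false
  NOT currently suspended: no → true
  world rank ≥ 7562: 7320 ≥ 7562 is false
  rating ≥ 2890: 1650 ≥ 2890 is false
  age ≥ 15 years: 59 ≥ 15 is true
  career wins < 29: 400 < 29 is false
  currently suspended: no → false
  seeding points < 1151: 1607 < 1151 is false
  federation ∈ {FIDE-A, FIDE-B, JUN, REG}: REG is in the set → true
Combine:
[1] true OR true = true
[2.1] NOT true = false
[2] false OR false OR true = true
[3] false OR true OR false = true
[4.2] NOT false = true
[4.3] NOT true = false
[4] false OR true OR false = true
[5.2] NOT false = true
[5] false OR true = true
[6] true OR false = true
[7.2] NOT false = true
[7] false OR true OR true = true
[8.1] NOT false = true
[8] true OR true OR false = true
[root] true AND true AND true AND true AND true AND true AND true AND true = true
Overall: true → qualifies

Qualifies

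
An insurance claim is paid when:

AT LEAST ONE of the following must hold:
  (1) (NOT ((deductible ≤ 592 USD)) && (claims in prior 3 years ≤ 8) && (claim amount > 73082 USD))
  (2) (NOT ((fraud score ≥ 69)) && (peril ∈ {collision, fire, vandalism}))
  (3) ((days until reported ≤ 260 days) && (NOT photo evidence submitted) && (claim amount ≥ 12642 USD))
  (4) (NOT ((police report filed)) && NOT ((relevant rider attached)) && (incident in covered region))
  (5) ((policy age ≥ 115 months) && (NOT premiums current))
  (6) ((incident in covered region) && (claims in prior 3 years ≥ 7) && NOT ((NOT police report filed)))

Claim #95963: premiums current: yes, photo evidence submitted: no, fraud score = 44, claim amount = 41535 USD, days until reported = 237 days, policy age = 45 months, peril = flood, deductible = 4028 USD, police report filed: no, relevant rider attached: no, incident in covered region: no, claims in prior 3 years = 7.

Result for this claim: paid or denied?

Paid

Atomic conditions:
  deductible ≤ 592 USD: 4028 ≤ 592 is false
  claims in prior 3 years ≤ 8: 7 ≤ 8 is true
  claim amount > 73082 USD: 41535 > 73082 is false
  fraud score ≥ 69: 44 ≥ 69 is false
  peril ∈ {collision, fire, vandalism}: flood is not in the set → false
  days until reported ≤ 260 days: 237 ≤ 260 is true
  NOT photo evidence submitted: no → true
  claim amount ≥ 12642 USD: 41535 ≥ 12642 is true
  police report filed: no → false
  relevant rider attached: no → false
  incident in covered region: no → false
  policy age ≥ 115 months: 45 ≥ 115 is false
  NOT premiums current: yes → false
  claims in prior 3 years ≥ 7: 7 ≥ 7 is true
  NOT police report filed: no → true
Combine:
[1.1] NOT false = true
[1] true AND true AND false = false
[2.1] NOT false = true
[2] true AND false = false
[3] true AND true AND true = true
[4.1] NOT false = true
[4.2] NOT false = true
[4] true AND true AND false = false
[5] false AND false = false
[6.3] NOT true = false
[6] false AND true AND false = false
[root] false OR false OR true OR false OR false OR false = true
Overall: true → paid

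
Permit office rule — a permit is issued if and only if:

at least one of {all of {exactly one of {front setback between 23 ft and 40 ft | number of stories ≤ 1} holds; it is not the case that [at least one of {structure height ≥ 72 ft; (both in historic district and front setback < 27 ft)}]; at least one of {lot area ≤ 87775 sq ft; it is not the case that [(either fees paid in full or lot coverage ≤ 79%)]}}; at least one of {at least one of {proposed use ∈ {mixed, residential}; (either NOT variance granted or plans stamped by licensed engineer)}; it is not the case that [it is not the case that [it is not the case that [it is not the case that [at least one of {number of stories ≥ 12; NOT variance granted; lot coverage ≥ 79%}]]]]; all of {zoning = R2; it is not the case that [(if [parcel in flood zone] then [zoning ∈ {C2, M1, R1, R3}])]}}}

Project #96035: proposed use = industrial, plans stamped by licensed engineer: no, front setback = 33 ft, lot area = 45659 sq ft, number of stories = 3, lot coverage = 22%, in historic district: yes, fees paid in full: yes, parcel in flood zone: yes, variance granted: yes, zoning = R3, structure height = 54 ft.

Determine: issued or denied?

Issued

Atomic conditions:
  front setback between 23 ft and 40 ft: 33 in [23, 40] is true
  number of stories ≤ 1: 3 ≤ 1 is false
  structure height ≥ 72 ft: 54 ≥ 72 is false
  in historic district: yes → true
  front setback < 27 ft: 33 < 27 is false
  lot area ≤ 87775 sq ft: 45659 ≤ 87775 is true
  fees paid in full: yes → true
  lot coverage ≤ 79%: 22 ≤ 79 is true
  proposed use ∈ {mixed, residential}: industrial is not in the set → false
  NOT variance granted: yes → false
  plans stamped by licensed engineer: no → false
  number of stories ≥ 12: 3 ≥ 12 is false
  lot coverage ≥ 79%: 22 ≥ 79 is false
  zoning = R2: R3 == R2 is false
  parcel in flood zone: yes → true
  zoning ∈ {C2, M1, R1, R3}: R3 is in the set → true
Combine:
[1.1] exactly-one(true, false) = true
[1.2.1.2] true AND false = false
[1.2.1] false OR false = false
[1.2] NOT false = true
[1.3.2.1] true OR true = true
[1.3.2] NOT true = false
[1.3] true OR false = true
[1] true AND true AND true = true
[2.1.2] false OR false = false
[2.1] false OR false = false
[2.2.1.1.1.1] false OR false OR false = false
[2.2.1.1.1] NOT false = true
[2.2.1.1] NOT true = false
[2.2.1] NOT false = true
[2.2] NOT true = false
[2.3.2.1] true → true = true
[2.3.2] NOT true = false
[2.3] false AND false = false
[2] false OR false OR false = false
[root] true OR false = true
Overall: true → issued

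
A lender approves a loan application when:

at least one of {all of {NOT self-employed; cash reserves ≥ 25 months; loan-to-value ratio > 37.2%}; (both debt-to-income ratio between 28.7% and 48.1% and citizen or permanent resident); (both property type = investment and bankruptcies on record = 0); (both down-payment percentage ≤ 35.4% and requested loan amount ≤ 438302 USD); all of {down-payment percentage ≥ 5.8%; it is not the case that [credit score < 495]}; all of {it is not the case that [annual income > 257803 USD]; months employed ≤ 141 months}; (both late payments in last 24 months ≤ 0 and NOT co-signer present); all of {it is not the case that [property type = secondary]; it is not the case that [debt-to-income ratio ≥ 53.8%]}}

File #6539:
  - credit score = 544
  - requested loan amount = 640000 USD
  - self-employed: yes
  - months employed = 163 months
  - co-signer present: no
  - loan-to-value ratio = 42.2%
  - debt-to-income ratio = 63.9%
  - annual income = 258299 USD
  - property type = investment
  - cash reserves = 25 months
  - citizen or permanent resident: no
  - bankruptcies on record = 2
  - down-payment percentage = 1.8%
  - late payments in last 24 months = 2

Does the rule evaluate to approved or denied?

Atomic conditions:
  NOT self-employed: yes → false
  cash reserves ≥ 25 months: 25 ≥ 25 is true
  loan-to-value ratio > 37.2%: 42.2 > 37.2 is true
  debt-to-income ratio between 28.7% and 48.1%: 63.9 in [28.7, 48.1] is false
  citizen or permanent resident: no → false
  property type = investment: investment == investment is true
  bankruptcies on record = 0: 2 == 0 is false
  down-payment percentage ≤ 35.4%: 1.8 ≤ 35.4 is true
  requested loan amount ≤ 438302 USD: 640000 ≤ 438302 is false
  down-payment percentage ≥ 5.8%: 1.8 ≥ 5.8 is false
  credit score < 495: 544 < 495 is false
  annual income > 257803 USD: 258299 > 257803 is true
  months employed ≤ 141 months: 163 ≤ 141 is false
  late payments in last 24 months ≤ 0: 2 ≤ 0 is false
  NOT co-signer present: no → true
  property type = secondary: investment == secondary is false
  debt-to-income ratio ≥ 53.8%: 63.9 ≥ 53.8 is true
Combine:
[1] false AND true AND true = false
[2] false AND false = false
[3] true AND false = false
[4] true AND false = false
[5.2] NOT false = true
[5] false AND true = false
[6.1] NOT true = false
[6] false AND false = false
[7] false AND true = false
[8.1] NOT false = true
[8.2] NOT true = false
[8] true AND false = false
[root] false OR false OR false OR false OR false OR false OR false OR false = false
Overall: false → denied

Denied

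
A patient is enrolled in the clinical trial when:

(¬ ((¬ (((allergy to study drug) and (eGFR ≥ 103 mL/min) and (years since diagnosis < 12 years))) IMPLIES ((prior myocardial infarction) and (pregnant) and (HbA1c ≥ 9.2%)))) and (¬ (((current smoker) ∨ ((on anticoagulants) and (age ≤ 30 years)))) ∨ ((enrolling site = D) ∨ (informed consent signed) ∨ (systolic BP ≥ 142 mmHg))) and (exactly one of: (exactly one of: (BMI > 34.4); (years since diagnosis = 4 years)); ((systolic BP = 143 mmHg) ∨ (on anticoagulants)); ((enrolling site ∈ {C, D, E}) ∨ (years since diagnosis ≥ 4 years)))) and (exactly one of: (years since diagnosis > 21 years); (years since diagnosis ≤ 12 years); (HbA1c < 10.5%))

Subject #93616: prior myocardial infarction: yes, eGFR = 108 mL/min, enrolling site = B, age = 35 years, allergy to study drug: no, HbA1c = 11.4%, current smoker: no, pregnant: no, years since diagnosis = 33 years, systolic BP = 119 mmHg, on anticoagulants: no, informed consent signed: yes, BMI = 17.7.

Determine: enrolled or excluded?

Enrolled

Atomic conditions:
  allergy to study drug: no → false
  eGFR ≥ 103 mL/min: 108 ≥ 103 is true
  years since diagnosis < 12 years: 33 < 12 is false
  prior myocardial infarction: yes → true
  pregnant: no → false
  HbA1c ≥ 9.2%: 11.4 ≥ 9.2 is true
  current smoker: no → false
  on anticoagulants: no → false
  age ≤ 30 years: 35 ≤ 30 is false
  enrolling site = D: B == D is false
  informed consent signed: yes → true
  systolic BP ≥ 142 mmHg: 119 ≥ 142 is false
  BMI > 34.4: 17.7 > 34.4 is false
  years since diagnosis = 4 years: 33 == 4 is false
  systolic BP = 143 mmHg: 119 == 143 is false
  enrolling site ∈ {C, D, E}: B is not in the set → false
  years since diagnosis ≥ 4 years: 33 ≥ 4 is true
  years since diagnosis > 21 years: 33 > 21 is true
  years since diagnosis ≤ 12 years: 33 ≤ 12 is false
  HbA1c < 10.5%: 11.4 < 10.5 is false
Combine:
[1.1.1.1.1] false AND true AND false = false
[1.1.1.1] NOT false = true
[1.1.1.2] true AND false AND true = false
[1.1.1] true → false = false
[1.1] NOT false = true
[1.2.1.1.2] false AND false = false
[1.2.1.1] false OR false = false
[1.2.1] NOT false = true
[1.2.2] false OR true OR false = true
[1.2] true OR true = true
[1.3.1] exactly-one(false, false) = false
[1.3.2] false OR false = false
[1.3.3] false OR true = true
[1.3] exactly-one(false, false, true) = true
[1] true AND true AND true = true
[2] exactly-one(true, false, false) = true
[root] true AND true = true
Overall: true → enrolled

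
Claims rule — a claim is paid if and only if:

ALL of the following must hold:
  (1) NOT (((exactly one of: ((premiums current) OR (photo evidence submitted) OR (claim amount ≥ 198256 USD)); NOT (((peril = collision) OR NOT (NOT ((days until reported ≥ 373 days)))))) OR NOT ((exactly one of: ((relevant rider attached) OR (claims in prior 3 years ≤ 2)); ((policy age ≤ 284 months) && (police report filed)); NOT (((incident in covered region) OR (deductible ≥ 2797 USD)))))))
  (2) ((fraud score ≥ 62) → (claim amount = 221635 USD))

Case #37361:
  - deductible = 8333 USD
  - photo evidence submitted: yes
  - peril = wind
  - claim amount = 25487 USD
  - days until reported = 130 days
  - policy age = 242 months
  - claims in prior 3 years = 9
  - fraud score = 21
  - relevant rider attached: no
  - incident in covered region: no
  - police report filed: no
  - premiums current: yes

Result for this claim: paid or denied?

Atomic conditions:
  premiums current: yes → true
  photo evidence submitted: yes → true
  claim amount ≥ 198256 USD: 25487 ≥ 198256 is false
  peril = collision: wind == collision is false
  days until reported ≥ 373 days: 130 ≥ 373 is false
  relevant rider attached: no → false
  claims in prior 3 years ≤ 2: 9 ≤ 2 is false
  policy age ≤ 284 months: 242 ≤ 284 is true
  police report filed: no → false
  incident in covered region: no → false
  deductible ≥ 2797 USD: 8333 ≥ 2797 is true
  fraud score ≥ 62: 21 ≥ 62 is false
  claim amount = 221635 USD: 25487 == 221635 is false
Combine:
[1.1.1.1] true OR true OR false = true
[1.1.1.2.1.2.1] NOT false = true
[1.1.1.2.1.2] NOT true = false
[1.1.1.2.1] false OR false = false
[1.1.1.2] NOT false = true
[1.1.1] exactly-one(true, true) = false
[1.1.2.1.1] false OR false = false
[1.1.2.1.2] true AND false = false
[1.1.2.1.3.1] false OR true = true
[1.1.2.1.3] NOT true = false
[1.1.2.1] exactly-one(false, false, false) = false
[1.1.2] NOT false = true
[1.1] false OR true = true
[1] NOT true = false
[2] false → false (antecedent false ⇒ implication holds) = true
[root] false AND true = false
Overall: false → denied

Denied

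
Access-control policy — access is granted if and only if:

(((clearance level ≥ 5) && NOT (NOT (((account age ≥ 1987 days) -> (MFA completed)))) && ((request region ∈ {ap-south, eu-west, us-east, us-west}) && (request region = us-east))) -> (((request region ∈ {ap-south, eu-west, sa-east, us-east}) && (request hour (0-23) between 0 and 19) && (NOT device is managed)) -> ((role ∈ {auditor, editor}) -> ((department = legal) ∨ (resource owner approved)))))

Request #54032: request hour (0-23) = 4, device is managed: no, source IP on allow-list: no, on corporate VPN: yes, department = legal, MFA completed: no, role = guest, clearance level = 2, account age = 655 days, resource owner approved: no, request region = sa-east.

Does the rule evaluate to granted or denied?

Atomic conditions:
  clearance level ≥ 5: 2 ≥ 5 is false
  account age ≥ 1987 days: 655 ≥ 1987 is false
  MFA completed: no → false
  request region ∈ {ap-south, eu-west, us-east, us-west}: sa-east is not in the set → false
  request region = us-east: sa-east == us-east is false
  request region ∈ {ap-south, eu-west, sa-east, us-east}: sa-east is in the set → true
  request hour (0-23) between 0 and 19: 4 in [0, 19] is true
  NOT device is managed: no → true
  role ∈ {auditor, editor}: guest is not in the set → false
  department = legal: legal == legal is true
  resource owner approved: no → false
Combine:
[1.2.1.1] false → false (antecedent false ⇒ implication holds) = true
[1.2.1] NOT true = false
[1.2] NOT false = true
[1.3] false AND false = false
[1] false AND true AND false = false
[2.1] true AND true AND true = true
[2.2.2] true OR false = true
[2.2] false → true (antecedent false ⇒ implication holds) = true
[2] true → true = true
[root] false → true (antecedent false ⇒ implication holds) = true
Overall: true → granted

Granted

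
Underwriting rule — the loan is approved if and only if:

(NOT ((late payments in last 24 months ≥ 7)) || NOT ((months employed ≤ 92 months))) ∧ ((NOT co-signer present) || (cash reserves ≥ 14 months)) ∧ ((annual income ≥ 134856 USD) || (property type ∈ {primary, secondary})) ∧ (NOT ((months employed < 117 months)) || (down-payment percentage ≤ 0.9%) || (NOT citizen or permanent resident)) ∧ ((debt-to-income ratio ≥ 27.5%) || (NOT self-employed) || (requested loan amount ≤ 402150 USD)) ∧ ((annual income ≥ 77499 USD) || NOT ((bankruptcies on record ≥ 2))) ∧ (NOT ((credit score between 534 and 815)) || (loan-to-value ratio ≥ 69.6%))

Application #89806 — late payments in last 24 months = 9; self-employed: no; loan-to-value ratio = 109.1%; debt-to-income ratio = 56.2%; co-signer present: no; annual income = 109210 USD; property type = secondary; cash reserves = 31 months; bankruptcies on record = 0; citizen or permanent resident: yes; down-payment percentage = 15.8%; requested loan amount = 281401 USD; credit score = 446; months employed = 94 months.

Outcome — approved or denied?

Atomic conditions:
  late payments in last 24 months ≥ 7: 9 ≥ 7 is true
  months employed ≤ 92 months: 94 ≤ 92 is false
  NOT co-signer present: no → true
  cash reserves ≥ 14 months: 31 ≥ 14 is true
  annual income ≥ 134856 USD: 109210 ≥ 134856 is false
  property type ∈ {primary, secondary}: secondary is in the set → true
  months employed < 117 months: 94 < 117 is true
  down-payment percentage ≤ 0.9%: 15.8 ≤ 0.9 is false
  NOT citizen or permanent resident: yes → false
  debt-to-income ratio ≥ 27.5%: 56.2 ≥ 27.5 is true
  NOT self-employed: no → true
  requested loan amount ≤ 402150 USD: 281401 ≤ 402150 is true
  annual income ≥ 77499 USD: 109210 ≥ 77499 is true
  bankruptcies on record ≥ 2: 0 ≥ 2 is false
  credit score between 534 and 815: 446 in [534, 815] is false
  loan-to-value ratio ≥ 69.6%: 109.1 ≥ 69.6 is true
Combine:
[1.1] NOT true = false
[1.2] NOT false = true
[1] false OR true = true
[2] true OR true = true
[3] false OR true = true
[4.1] NOT true = false
[4] false OR false OR false = false
[5] true OR true OR true = true
[6.2] NOT false = true
[6] true OR true = true
[7.1] NOT false = true
[7] true OR true = true
[root] true AND true AND true AND false AND true AND true AND true = false
Overall: false → denied

Denied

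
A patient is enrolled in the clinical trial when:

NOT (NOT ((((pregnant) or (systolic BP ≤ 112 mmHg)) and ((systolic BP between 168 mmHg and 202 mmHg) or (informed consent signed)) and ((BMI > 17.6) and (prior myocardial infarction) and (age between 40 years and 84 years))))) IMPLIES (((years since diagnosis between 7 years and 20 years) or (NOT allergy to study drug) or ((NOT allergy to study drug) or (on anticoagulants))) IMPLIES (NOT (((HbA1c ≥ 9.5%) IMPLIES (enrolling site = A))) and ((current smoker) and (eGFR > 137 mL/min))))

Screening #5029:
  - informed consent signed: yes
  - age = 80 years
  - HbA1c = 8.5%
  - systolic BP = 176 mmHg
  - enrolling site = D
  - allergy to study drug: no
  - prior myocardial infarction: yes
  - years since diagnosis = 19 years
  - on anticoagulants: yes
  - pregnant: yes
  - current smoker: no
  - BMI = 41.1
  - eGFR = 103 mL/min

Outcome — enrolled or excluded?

Atomic conditions:
  pregnant: yes → true
  systolic BP ≤ 112 mmHg: 176 ≤ 112 is false
  systolic BP between 168 mmHg and 202 mmHg: 176 in [168, 202] is true
  informed consent signed: yes → true
  BMI > 17.6: 41.1 > 17.6 is true
  prior myocardial infarction: yes → true
  age between 40 years and 84 years: 80 in [40, 84] is true
  years since diagnosis between 7 years and 20 years: 19 in [7, 20] is true
  NOT allergy to study drug: no → true
  on anticoagulants: yes → true
  HbA1c ≥ 9.5%: 8.5 ≥ 9.5 is false
  enrolling site = A: D == A is false
  current smoker: no → false
  eGFR > 137 mL/min: 103 > 137 is false
Combine:
[1.1.1.1] true OR false = true
[1.1.1.2] true OR true = true
[1.1.1.3] true AND true AND true = true
[1.1.1] true AND true AND true = true
[1.1] NOT true = false
[1] NOT false = true
[2.1.3] true OR true = true
[2.1] true OR true OR true = true
[2.2.1.1] false → false (antecedent false ⇒ implication holds) = true
[2.2.1] NOT true = false
[2.2.2] false AND false = false
[2.2] false AND false = false
[2] true → false = false
[root] true → false = false
Overall: false → excluded

Excluded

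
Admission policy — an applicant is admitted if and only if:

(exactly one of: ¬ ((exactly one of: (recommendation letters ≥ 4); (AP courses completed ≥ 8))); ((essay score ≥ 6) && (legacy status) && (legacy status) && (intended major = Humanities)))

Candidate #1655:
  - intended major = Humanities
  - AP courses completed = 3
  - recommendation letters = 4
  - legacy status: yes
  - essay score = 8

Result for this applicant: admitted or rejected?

Admitted

Atomic conditions:
  recommendation letters ≥ 4: 4 ≥ 4 is true
  AP courses completed ≥ 8: 3 ≥ 8 is false
  essay score ≥ 6: 8 ≥ 6 is true
  legacy status: yes → true
  intended major = Humanities: Humanities == Humanities is true
Combine:
[1.1] exactly-one(true, false) = true
[1] NOT true = false
[2] true AND true AND true AND true = true
[root] exactly-one(false, true) = true
Overall: true → admitted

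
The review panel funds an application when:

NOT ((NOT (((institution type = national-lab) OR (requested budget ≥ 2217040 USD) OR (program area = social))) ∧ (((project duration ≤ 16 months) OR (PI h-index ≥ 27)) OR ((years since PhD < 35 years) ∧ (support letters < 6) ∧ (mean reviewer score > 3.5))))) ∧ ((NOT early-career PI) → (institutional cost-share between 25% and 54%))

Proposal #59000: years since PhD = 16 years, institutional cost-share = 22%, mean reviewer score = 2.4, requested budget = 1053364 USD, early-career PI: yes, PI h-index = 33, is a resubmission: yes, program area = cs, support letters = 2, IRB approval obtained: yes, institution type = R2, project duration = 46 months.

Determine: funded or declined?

Declined

Atomic conditions:
  institution type = national-lab: R2 == national-lab is false
  requested budget ≥ 2217040 USD: 1053364 ≥ 2217040 is false
  program area = social: cs == social is false
  project duration ≤ 16 months: 46 ≤ 16 is false
  PI h-index ≥ 27: 33 ≥ 27 is true
  years since PhD < 35 years: 16 < 35 is true
  support letters < 6: 2 < 6 is true
  mean reviewer score > 3.5: 2.4 > 3.5 is false
  NOT early-career PI: yes → false
  institutional cost-share between 25% and 54%: 22 in [25, 54] is false
Combine:
[1.1.1.1] false OR false OR false = false
[1.1.1] NOT false = true
[1.1.2.1] false OR true = true
[1.1.2.2] true AND true AND false = false
[1.1.2] true OR false = true
[1.1] true AND true = true
[1] NOT true = false
[2] false → false (antecedent false ⇒ implication holds) = true
[root] false AND true = false
Overall: false → declined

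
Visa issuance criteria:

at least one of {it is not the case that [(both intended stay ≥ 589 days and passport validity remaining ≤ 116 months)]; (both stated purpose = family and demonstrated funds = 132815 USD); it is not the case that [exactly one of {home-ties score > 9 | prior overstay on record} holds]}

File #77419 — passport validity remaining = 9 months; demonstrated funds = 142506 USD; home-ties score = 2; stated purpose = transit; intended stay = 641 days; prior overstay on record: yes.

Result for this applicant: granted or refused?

Refused

Atomic conditions:
  intended stay ≥ 589 days: 641 ≥ 589 is true
  passport validity remaining ≤ 116 months: 9 ≤ 116 is true
  stated purpose = family: transit == family is false
  demonstrated funds = 132815 USD: 142506 == 132815 is false
  home-ties score > 9: 2 > 9 is false
  prior overstay on record: yes → true
Combine:
[1.1] true AND true = true
[1] NOT true = false
[2] false AND false = false
[3.1] exactly-one(false, true) = true
[3] NOT true = false
[root] false OR false OR false = false
Overall: false → refused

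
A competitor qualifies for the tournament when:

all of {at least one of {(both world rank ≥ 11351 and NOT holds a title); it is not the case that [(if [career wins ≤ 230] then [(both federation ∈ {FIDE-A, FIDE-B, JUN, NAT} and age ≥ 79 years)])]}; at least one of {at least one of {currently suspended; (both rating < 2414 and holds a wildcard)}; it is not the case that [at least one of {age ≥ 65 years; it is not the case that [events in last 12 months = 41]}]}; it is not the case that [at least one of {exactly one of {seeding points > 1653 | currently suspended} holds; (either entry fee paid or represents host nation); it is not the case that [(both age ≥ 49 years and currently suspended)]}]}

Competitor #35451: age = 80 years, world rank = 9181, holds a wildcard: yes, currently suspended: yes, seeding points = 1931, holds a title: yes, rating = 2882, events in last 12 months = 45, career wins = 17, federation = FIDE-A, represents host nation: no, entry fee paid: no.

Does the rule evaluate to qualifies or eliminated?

Atomic conditions:
  world rank ≥ 11351: 9181 ≥ 11351 is false
  NOT holds a title: yes → false
  career wins ≤ 230: 17 ≤ 230 is true
  federation ∈ {FIDE-A, FIDE-B, JUN, NAT}: FIDE-A is in the set → true
  age ≥ 79 years: 80 ≥ 79 is true
  currently suspended: yes → true
  rating < 2414: 2882 < 2414 is false
  holds a wildcard: yes → true
  age ≥ 65 years: 80 ≥ 65 is true
  events in last 12 months = 41: 45 == 41 is false
  seeding points > 1653: 1931 > 1653 is true
  entry fee paid: no → false
  represents host nation: no → false
  age ≥ 49 years: 80 ≥ 49 is true
Combine:
[1.1] false AND false = false
[1.2.1.2] true AND true = true
[1.2.1] true → true = true
[1.2] NOT true = false
[1] false OR false = false
[2.1.2] false AND true = false
[2.1] true OR false = true
[2.2.1.2] NOT false = true
[2.2.1] true OR true = true
[2.2] NOT true = false
[2] true OR false = true
[3.1.1] exactly-one(true, true) = false
[3.1.2] false OR false = false
[3.1.3.1] true AND true = true
[3.1.3] NOT true = false
[3.1] false OR false OR false = false
[3] NOT false = true
[root] false AND true AND true = false
Overall: false → eliminated

Eliminated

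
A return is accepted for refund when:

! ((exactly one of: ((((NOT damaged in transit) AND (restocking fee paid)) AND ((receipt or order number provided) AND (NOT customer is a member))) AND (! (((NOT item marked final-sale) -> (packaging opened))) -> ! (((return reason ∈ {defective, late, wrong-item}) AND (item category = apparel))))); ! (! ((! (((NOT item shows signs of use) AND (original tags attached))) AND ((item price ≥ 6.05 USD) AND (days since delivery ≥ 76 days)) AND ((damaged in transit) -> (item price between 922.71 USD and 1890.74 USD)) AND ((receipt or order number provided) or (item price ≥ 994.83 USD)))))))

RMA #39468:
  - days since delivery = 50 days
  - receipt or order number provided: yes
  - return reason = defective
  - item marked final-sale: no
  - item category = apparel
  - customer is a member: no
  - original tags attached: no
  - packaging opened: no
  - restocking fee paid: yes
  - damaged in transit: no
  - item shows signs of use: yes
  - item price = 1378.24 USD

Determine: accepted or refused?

Accepted

Atomic conditions:
  NOT damaged in transit: no → true
  restocking fee paid: yes → true
  receipt or order number provided: yes → true
  NOT customer is a member: no → true
  NOT item marked final-sale: no → true
  packaging opened: no → false
  return reason ∈ {defective, late, wrong-item}: defective is in the set → true
  item category = apparel: apparel == apparel is true
  NOT item shows signs of use: yes → false
  original tags attached: no → false
  item price ≥ 6.05 USD: 1378.24 ≥ 6.05 is true
  days since delivery ≥ 76 days: 50 ≥ 76 is false
  damaged in transit: no → false
  item price between 922.71 USD and 1890.74 USD: 1378.24 in [922.71, 1890.74] is true
  item price ≥ 994.83 USD: 1378.24 ≥ 994.83 is true
Combine:
[1.1.1.1] true AND true = true
[1.1.1.2] true AND true = true
[1.1.1] true AND true = true
[1.1.2.1.1] true → false = false
[1.1.2.1] NOT false = true
[1.1.2.2.1] true AND true = true
[1.1.2.2] NOT true = false
[1.1.2] true → false = false
[1.1] true AND false = false
[1.2.1.1.1.1] false AND false = false
[1.2.1.1.1] NOT false = true
[1.2.1.1.2] true AND false = false
[1.2.1.1.3] false → true (antecedent false ⇒ implication holds) = true
[1.2.1.1.4] true OR true = true
[1.2.1.1] true AND false AND true AND true = false
[1.2.1] NOT false = true
[1.2] NOT true = false
[1] exactly-one(false, false) = false
[root] NOT false = true
Overall: true → accepted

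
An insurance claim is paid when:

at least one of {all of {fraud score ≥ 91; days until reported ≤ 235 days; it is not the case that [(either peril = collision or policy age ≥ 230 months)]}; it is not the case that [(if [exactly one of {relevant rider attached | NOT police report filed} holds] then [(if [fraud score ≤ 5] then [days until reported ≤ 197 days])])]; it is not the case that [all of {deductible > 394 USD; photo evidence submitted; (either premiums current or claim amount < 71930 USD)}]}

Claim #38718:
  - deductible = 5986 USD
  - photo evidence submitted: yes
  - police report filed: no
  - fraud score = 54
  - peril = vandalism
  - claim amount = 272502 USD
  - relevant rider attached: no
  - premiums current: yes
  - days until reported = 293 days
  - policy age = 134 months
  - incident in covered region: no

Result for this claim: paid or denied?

Denied

Atomic conditions:
  fraud score ≥ 91: 54 ≥ 91 is false
  days until reported ≤ 235 days: 293 ≤ 235 is false
  peril = collision: vandalism == collision is false
  policy age ≥ 230 months: 134 ≥ 230 is false
  relevant rider attached: no → false
  NOT police report filed: no → true
  fraud score ≤ 5: 54 ≤ 5 is false
  days until reported ≤ 197 days: 293 ≤ 197 is false
  deductible > 394 USD: 5986 > 394 is true
  photo evidence submitted: yes → true
  premiums current: yes → true
  claim amount < 71930 USD: 272502 < 71930 is false
Combine:
[1.3.1] false OR false = false
[1.3] NOT false = true
[1] false AND false AND true = false
[2.1.1] exactly-one(false, true) = true
[2.1.2] false → false (antecedent false ⇒ implication holds) = true
[2.1] true → true = true
[2] NOT true = false
[3.1.3] true OR false = true
[3.1] true AND true AND true = true
[3] NOT true = false
[root] false OR false OR false = false
Overall: false → denied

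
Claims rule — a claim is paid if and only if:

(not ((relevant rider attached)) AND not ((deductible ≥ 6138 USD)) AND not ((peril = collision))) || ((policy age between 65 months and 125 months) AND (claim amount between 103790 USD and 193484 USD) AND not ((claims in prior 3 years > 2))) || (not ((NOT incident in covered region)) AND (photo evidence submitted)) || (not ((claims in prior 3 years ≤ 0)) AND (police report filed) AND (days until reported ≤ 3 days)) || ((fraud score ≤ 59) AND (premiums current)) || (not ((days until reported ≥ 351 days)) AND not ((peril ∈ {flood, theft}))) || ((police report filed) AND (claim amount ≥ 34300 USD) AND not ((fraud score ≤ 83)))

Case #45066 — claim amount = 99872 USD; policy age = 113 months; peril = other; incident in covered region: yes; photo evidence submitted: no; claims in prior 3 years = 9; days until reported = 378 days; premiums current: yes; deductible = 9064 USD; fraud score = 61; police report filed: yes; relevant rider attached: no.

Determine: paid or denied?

Atomic conditions:
  relevant rider attached: no → false
  deductible ≥ 6138 USD: 9064 ≥ 6138 is true
  peril = collision: other == collision is false
  policy age between 65 months and 125 months: 113 in [65, 125] is true
  claim amount between 103790 USD and 193484 USD: 99872 in [103790, 193484] is false
  claims in prior 3 years > 2: 9 > 2 is true
  NOT incident in covered region: yes → false
  photo evidence submitted: no → false
  claims in prior 3 years ≤ 0: 9 ≤ 0 is false
  police report filed: yes → true
  days until reported ≤ 3 days: 378 ≤ 3 is false
  fraud score ≤ 59: 61 ≤ 59 is false
  premiums current: yes → true
  days until reported ≥ 351 days: 378 ≥ 351 is true
  peril ∈ {flood, theft}: other is not in the set → false
  claim amount ≥ 34300 USD: 99872 ≥ 34300 is true
  fraud score ≤ 83: 61 ≤ 83 is true
Combine:
[1.1] NOT false = true
[1.2] NOT true = false
[1.3] NOT false = true
[1] true AND false AND true = false
[2.3] NOT true = false
[2] true AND false AND false = false
[3.1] NOT false = true
[3] true AND false = false
[4.1] NOT false = true
[4] true AND true AND false = false
[5] false AND true = false
[6.1] NOT true = false
[6.2] NOT false = true
[6] false AND true = false
[7.3] NOT true = false
[7] true AND true AND false = false
[root] false OR false OR false OR false OR false OR false OR false = false
Overall: false → denied

Denied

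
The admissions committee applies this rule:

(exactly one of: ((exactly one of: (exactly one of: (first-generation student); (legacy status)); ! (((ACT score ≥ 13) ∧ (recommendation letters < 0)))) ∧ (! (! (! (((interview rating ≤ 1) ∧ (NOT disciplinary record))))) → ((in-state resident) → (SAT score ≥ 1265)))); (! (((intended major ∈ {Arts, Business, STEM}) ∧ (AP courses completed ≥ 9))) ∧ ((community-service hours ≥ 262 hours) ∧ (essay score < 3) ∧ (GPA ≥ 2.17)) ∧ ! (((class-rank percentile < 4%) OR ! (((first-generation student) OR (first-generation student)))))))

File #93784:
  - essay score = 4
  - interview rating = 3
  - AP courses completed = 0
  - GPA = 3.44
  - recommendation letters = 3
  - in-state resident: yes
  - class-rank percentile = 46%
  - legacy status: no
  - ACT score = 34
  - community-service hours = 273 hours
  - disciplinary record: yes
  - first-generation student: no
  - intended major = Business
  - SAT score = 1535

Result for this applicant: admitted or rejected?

Admitted

Atomic conditions:
  first-generation student: no → false
  legacy status: no → false
  ACT score ≥ 13: 34 ≥ 13 is true
  recommendation letters < 0: 3 < 0 is false
  interview rating ≤ 1: 3 ≤ 1 is false
  NOT disciplinary record: yes → false
  in-state resident: yes → true
  SAT score ≥ 1265: 1535 ≥ 1265 is true
  intended major ∈ {Arts, Business, STEM}: Business is in the set → true
  AP courses completed ≥ 9: 0 ≥ 9 is false
  community-service hours ≥ 262 hours: 273 ≥ 262 is true
  essay score < 3: 4 < 3 is false
  GPA ≥ 2.17: 3.44 ≥ 2.17 is true
  class-rank percentile < 4%: 46 < 4 is false
Combine:
[1.1.1] exactly-one(false, false) = false
[1.1.2.1] true AND false = false
[1.1.2] NOT false = true
[1.1] exactly-one(false, true) = true
[1.2.1.1.1.1] false AND false = false
[1.2.1.1.1] NOT false = true
[1.2.1.1] NOT true = false
[1.2.1] NOT false = true
[1.2.2] true → true = true
[1.2] true → true = true
[1] true AND true = true
[2.1.1] true AND false = false
[2.1] NOT false = true
[2.2] true AND false AND true = false
[2.3.1.2.1] false OR false = false
[2.3.1.2] NOT false = true
[2.3.1] false OR true = true
[2.3] NOT true = false
[2] true AND false AND false = false
[root] exactly-one(true, false) = true
Overall: true → admitted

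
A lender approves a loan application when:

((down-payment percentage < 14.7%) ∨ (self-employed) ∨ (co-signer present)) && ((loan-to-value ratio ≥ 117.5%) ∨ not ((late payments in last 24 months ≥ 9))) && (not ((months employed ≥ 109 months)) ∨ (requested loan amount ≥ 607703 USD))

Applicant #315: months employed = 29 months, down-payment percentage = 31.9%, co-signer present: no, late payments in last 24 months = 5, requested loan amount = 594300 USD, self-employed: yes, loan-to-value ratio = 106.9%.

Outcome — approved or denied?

Atomic conditions:
  down-payment percentage < 14.7%: 31.9 < 14.7 is false
  self-employed: yes → true
  co-signer present: no → false
  loan-to-value ratio ≥ 117.5%: 106.9 ≥ 117.5 is false
  late payments in last 24 months ≥ 9: 5 ≥ 9 is false
  months employed ≥ 109 months: 29 ≥ 109 is false
  requested loan amount ≥ 607703 USD: 594300 ≥ 607703 is false
Combine:
[1] false OR true OR false = true
[2.2] NOT false = true
[2] false OR true = true
[3.1] NOT false = true
[3] true OR false = true
[root] true AND true AND true = true
Overall: true → approved

Approved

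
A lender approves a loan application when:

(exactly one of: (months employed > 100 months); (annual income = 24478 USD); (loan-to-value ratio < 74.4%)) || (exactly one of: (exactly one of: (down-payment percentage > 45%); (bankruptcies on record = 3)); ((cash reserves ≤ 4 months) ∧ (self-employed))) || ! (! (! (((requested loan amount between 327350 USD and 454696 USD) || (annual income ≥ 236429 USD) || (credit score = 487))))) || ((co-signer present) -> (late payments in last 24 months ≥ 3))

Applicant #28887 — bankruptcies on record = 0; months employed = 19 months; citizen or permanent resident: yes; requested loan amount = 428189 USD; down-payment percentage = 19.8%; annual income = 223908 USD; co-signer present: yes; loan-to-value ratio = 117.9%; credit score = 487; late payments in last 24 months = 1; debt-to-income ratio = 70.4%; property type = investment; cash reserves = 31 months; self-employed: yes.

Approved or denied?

Denied

Atomic conditions:
  months employed > 100 months: 19 > 100 is false
  annual income = 24478 USD: 223908 == 24478 is false
  loan-to-value ratio < 74.4%: 117.9 < 74.4 is false
  down-payment percentage > 45%: 19.8 > 45 is false
  bankruptcies on record = 3: 0 == 3 is false
  cash reserves ≤ 4 months: 31 ≤ 4 is false
  self-employed: yes → true
  requested loan amount between 327350 USD and 454696 USD: 428189 in [327350, 454696] is true
  annual income ≥ 236429 USD: 223908 ≥ 236429 is false
  credit score = 487: 487 == 487 is true
  co-signer present: yes → true
  late payments in last 24 months ≥ 3: 1 ≥ 3 is false
Combine:
[1] exactly-one(false, false, false) = false
[2.1] exactly-one(false, false) = false
[2.2] false AND true = false
[2] exactly-one(false, false) = false
[3.1.1.1] true OR false OR true = true
[3.1.1] NOT true = false
[3.1] NOT false = true
[3] NOT true = false
[4] true → false = false
[root] false OR false OR false OR false = false
Overall: false → denied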